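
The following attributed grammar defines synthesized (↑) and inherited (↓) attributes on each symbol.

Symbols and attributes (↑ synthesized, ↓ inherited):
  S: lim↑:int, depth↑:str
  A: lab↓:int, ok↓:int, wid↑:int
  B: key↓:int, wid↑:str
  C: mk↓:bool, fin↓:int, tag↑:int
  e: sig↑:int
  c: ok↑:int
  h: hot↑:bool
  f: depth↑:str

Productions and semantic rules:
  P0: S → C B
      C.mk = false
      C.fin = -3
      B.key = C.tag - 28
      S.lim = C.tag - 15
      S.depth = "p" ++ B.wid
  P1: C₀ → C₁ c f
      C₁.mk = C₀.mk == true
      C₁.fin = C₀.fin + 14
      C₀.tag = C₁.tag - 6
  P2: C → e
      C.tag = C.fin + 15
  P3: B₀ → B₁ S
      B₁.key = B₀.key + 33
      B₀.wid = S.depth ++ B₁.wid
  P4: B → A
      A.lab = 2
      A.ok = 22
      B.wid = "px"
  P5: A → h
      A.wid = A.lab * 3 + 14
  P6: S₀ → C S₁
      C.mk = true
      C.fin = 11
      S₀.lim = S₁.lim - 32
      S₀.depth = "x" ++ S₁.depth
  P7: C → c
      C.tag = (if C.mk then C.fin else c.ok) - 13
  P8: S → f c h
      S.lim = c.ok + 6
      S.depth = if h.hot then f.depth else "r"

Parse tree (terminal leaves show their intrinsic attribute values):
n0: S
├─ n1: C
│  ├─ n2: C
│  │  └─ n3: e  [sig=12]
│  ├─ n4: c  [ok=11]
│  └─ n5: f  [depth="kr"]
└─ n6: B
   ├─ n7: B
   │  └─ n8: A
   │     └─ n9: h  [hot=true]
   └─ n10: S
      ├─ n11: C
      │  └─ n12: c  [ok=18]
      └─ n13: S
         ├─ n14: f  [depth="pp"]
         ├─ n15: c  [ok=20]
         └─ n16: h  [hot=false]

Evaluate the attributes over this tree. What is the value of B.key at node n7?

25

1. n1.mk = false  [false]
2. n1.fin = -3  [-3]
3. n2.mk = false  [C₀.mk == true]
4. n2.fin = 11  [C₀.fin + 14]
5. n3.sig = 12  [terminal]
6. n2.tag = 26  [C.fin + 15]
7. n4.ok = 11  [terminal]
8. n5.depth = "kr"  [terminal]
9. n1.tag = 20  [C₁.tag - 6]
10. n6.key = -8  [C.tag - 28]
11. n7.key = 25  [B₀.key + 33]
12. n8.lab = 2  [2]
13. n8.ok = 22  [22]
14. n9.hot = true  [terminal]
15. n8.wid = 20  [A.lab * 3 + 14]
16. n7.wid = "px"  ["px"]
17. n11.mk = true  [true]
18. n11.fin = 11  [11]
19. n12.ok = 18  [terminal]
20. n11.tag = -2  [(if C.mk then C.fin else c.ok) - 13]
21. n14.depth = "pp"  [terminal]
22. n15.ok = 20  [terminal]
23. n16.hot = false  [terminal]
24. n13.lim = 26  [c.ok + 6]
25. n13.depth = "r"  [if h.hot then f.depth else "r"]
26. n10.lim = -6  [S₁.lim - 32]
27. n10.depth = "xr"  ["x" ++ S₁.depth]
28. n6.wid = "xrpx"  [S.depth ++ B₁.wid]
29. n0.lim = 5  [C.tag - 15]
30. n0.depth = "pxrpx"  ["p" ++ B.wid]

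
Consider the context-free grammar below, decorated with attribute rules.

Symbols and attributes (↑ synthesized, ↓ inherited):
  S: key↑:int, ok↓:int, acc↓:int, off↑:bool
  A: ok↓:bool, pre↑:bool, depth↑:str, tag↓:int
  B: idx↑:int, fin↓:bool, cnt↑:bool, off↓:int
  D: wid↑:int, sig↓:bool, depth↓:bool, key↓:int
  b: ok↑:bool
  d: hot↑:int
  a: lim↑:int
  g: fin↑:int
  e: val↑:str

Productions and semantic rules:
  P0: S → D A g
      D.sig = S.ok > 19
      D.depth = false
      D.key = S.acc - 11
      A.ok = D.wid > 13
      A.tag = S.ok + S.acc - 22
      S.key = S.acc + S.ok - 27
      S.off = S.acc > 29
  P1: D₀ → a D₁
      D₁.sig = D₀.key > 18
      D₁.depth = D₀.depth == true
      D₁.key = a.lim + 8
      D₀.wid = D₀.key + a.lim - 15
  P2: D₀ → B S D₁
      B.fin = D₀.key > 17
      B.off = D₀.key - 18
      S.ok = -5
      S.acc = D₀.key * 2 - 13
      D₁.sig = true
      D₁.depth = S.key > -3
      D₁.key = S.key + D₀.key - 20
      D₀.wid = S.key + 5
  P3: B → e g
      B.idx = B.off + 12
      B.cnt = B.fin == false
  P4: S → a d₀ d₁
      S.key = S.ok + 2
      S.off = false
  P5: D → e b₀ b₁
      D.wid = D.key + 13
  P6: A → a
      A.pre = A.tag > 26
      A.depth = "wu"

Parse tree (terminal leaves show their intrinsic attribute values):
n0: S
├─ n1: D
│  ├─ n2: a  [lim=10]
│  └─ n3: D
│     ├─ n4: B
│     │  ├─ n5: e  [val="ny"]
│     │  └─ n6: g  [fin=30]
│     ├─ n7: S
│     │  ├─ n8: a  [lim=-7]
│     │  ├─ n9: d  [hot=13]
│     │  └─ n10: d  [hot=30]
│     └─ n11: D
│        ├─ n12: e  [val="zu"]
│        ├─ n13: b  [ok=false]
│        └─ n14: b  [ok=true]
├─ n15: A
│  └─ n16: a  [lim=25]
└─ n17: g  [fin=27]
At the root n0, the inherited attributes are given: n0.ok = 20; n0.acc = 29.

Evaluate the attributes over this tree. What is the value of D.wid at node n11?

1. n0.ok = 20  [given at root]
2. n0.acc = 29  [given at root]
3. n1.sig = true  [S.ok > 19]
4. n1.depth = false  [false]
5. n1.key = 18  [S.acc - 11]
6. n2.lim = 10  [terminal]
7. n3.sig = false  [D₀.key > 18]
8. n3.depth = false  [D₀.depth == true]
9. n3.key = 18  [a.lim + 8]
10. n4.fin = true  [D₀.key > 17]
11. n4.off = 0  [D₀.key - 18]
12. n5.val = "ny"  [terminal]
13. n6.fin = 30  [terminal]
14. n4.idx = 12  [B.off + 12]
15. n4.cnt = false  [B.fin == false]
16. n7.ok = -5  [-5]
17. n7.acc = 23  [D₀.key * 2 - 13]
18. n8.lim = -7  [terminal]
19. n9.hot = 13  [terminal]
20. n10.hot = 30  [terminal]
21. n7.key = -3  [S.ok + 2]
22. n7.off = false  [false]
23. n11.sig = true  [true]
24. n11.depth = false  [S.key > -3]
25. n11.key = -5  [S.key + D₀.key - 20]
26. n12.val = "zu"  [terminal]
27. n13.ok = false  [terminal]
28. n14.ok = true  [terminal]
29. n11.wid = 8  [D.key + 13]
30. n3.wid = 2  [S.key + 5]
31. n1.wid = 13  [D₀.key + a.lim - 15]
32. n15.ok = false  [D.wid > 13]
33. n15.tag = 27  [S.ok + S.acc - 22]
34. n16.lim = 25  [terminal]
35. n15.pre = true  [A.tag > 26]
36. n15.depth = "wu"  ["wu"]
37. n17.fin = 27  [terminal]
38. n0.key = 22  [S.acc + S.ok - 27]
39. n0.off = false  [S.acc > 29]

8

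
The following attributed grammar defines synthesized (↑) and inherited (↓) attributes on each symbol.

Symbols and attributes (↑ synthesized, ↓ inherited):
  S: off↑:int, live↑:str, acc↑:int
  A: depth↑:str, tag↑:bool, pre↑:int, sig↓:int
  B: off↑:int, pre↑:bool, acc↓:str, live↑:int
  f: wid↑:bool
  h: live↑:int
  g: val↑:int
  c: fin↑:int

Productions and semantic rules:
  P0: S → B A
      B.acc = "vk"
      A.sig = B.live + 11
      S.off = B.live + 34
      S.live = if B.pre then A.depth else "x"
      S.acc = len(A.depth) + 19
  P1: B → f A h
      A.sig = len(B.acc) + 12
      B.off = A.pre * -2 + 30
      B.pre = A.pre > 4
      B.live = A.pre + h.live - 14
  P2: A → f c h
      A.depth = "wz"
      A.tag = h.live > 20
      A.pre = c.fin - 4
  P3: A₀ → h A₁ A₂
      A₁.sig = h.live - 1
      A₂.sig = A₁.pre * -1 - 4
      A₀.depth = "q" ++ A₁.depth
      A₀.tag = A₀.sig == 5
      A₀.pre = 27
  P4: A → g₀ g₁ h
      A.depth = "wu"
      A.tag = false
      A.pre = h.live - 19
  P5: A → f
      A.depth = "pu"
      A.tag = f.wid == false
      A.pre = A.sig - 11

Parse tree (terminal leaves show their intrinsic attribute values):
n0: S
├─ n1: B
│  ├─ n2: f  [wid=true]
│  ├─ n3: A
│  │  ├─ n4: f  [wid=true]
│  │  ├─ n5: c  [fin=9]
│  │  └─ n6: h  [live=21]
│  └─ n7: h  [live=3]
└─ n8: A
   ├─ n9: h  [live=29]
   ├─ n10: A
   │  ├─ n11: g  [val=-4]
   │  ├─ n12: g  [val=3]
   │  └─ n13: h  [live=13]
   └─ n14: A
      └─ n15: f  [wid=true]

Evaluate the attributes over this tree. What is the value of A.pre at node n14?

1. n1.acc = "vk"  ["vk"]
2. n2.wid = true  [terminal]
3. n3.sig = 14  [len(B.acc) + 12]
4. n4.wid = true  [terminal]
5. n5.fin = 9  [terminal]
6. n6.live = 21  [terminal]
7. n3.depth = "wz"  ["wz"]
8. n3.tag = true  [h.live > 20]
9. n3.pre = 5  [c.fin - 4]
10. n7.live = 3  [terminal]
11. n1.off = 20  [A.pre * -2 + 30]
12. n1.pre = true  [A.pre > 4]
13. n1.live = -6  [A.pre + h.live - 14]
14. n8.sig = 5  [B.live + 11]
15. n9.live = 29  [terminal]
16. n10.sig = 28  [h.live - 1]
17. n11.val = -4  [terminal]
18. n12.val = 3  [terminal]
19. n13.live = 13  [terminal]
20. n10.depth = "wu"  ["wu"]
21. n10.tag = false  [false]
22. n10.pre = -6  [h.live - 19]
23. n14.sig = 2  [A₁.pre * -1 - 4]
24. n15.wid = true  [terminal]
25. n14.depth = "pu"  ["pu"]
26. n14.tag = false  [f.wid == false]
27. n14.pre = -9  [A.sig - 11]
28. n8.depth = "qwu"  ["q" ++ A₁.depth]
29. n8.tag = true  [A₀.sig == 5]
30. n8.pre = 27  [27]
31. n0.off = 28  [B.live + 34]
32. n0.live = "qwu"  [if B.pre then A.depth else "x"]
33. n0.acc = 22  [len(A.depth) + 19]

-9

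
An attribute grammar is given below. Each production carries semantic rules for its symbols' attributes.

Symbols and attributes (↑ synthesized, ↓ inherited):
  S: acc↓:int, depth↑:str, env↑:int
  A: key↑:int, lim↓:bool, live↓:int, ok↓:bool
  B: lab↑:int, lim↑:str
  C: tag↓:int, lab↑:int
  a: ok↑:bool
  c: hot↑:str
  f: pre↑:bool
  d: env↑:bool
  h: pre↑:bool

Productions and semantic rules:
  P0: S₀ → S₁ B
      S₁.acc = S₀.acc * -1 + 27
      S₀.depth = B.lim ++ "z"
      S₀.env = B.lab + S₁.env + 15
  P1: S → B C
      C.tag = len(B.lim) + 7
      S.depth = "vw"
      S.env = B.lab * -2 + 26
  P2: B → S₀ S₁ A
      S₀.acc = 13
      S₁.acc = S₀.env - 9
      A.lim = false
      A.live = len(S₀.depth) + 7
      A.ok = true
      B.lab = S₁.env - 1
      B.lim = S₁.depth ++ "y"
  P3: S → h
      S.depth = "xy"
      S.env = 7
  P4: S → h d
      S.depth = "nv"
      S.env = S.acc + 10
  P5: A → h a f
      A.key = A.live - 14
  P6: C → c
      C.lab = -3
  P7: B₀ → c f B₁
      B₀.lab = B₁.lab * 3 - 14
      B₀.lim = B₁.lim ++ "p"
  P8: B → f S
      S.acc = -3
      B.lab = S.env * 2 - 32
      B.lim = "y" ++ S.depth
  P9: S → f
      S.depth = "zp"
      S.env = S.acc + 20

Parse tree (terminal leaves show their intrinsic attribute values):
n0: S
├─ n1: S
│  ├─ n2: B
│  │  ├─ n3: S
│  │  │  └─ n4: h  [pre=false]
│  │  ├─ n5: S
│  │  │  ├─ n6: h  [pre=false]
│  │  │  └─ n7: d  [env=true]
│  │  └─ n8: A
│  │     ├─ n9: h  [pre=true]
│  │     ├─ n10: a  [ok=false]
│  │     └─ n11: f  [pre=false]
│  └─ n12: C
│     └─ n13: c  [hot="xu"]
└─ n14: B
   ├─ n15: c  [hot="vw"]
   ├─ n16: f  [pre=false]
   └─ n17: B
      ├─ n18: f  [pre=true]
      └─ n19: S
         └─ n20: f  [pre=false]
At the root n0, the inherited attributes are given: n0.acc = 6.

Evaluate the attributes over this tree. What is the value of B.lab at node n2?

7

1. n0.acc = 6  [given at root]
2. n1.acc = 21  [S₀.acc * -1 + 27]
3. n3.acc = 13  [13]
4. n4.pre = false  [terminal]
5. n3.depth = "xy"  ["xy"]
6. n3.env = 7  [7]
7. n5.acc = -2  [S₀.env - 9]
8. n6.pre = false  [terminal]
9. n7.env = true  [terminal]
10. n5.depth = "nv"  ["nv"]
11. n5.env = 8  [S.acc + 10]
12. n8.lim = false  [false]
13. n8.live = 9  [len(S₀.depth) + 7]
14. n8.ok = true  [true]
15. n9.pre = true  [terminal]
16. n10.ok = false  [terminal]
17. n11.pre = false  [terminal]
18. n8.key = -5  [A.live - 14]
19. n2.lab = 7  [S₁.env - 1]
20. n2.lim = "nvy"  [S₁.depth ++ "y"]
21. n12.tag = 10  [len(B.lim) + 7]
22. n13.hot = "xu"  [terminal]
23. n12.lab = -3  [-3]
24. n1.depth = "vw"  ["vw"]
25. n1.env = 12  [B.lab * -2 + 26]
26. n15.hot = "vw"  [terminal]
27. n16.pre = false  [terminal]
28. n18.pre = true  [terminal]
29. n19.acc = -3  [-3]
30. n20.pre = false  [terminal]
31. n19.depth = "zp"  ["zp"]
32. n19.env = 17  [S.acc + 20]
33. n17.lab = 2  [S.env * 2 - 32]
34. n17.lim = "yzp"  ["y" ++ S.depth]
35. n14.lab = -8  [B₁.lab * 3 - 14]
36. n14.lim = "yzpp"  [B₁.lim ++ "p"]
37. n0.depth = "yzppz"  [B.lim ++ "z"]
38. n0.env = 19  [B.lab + S₁.env + 15]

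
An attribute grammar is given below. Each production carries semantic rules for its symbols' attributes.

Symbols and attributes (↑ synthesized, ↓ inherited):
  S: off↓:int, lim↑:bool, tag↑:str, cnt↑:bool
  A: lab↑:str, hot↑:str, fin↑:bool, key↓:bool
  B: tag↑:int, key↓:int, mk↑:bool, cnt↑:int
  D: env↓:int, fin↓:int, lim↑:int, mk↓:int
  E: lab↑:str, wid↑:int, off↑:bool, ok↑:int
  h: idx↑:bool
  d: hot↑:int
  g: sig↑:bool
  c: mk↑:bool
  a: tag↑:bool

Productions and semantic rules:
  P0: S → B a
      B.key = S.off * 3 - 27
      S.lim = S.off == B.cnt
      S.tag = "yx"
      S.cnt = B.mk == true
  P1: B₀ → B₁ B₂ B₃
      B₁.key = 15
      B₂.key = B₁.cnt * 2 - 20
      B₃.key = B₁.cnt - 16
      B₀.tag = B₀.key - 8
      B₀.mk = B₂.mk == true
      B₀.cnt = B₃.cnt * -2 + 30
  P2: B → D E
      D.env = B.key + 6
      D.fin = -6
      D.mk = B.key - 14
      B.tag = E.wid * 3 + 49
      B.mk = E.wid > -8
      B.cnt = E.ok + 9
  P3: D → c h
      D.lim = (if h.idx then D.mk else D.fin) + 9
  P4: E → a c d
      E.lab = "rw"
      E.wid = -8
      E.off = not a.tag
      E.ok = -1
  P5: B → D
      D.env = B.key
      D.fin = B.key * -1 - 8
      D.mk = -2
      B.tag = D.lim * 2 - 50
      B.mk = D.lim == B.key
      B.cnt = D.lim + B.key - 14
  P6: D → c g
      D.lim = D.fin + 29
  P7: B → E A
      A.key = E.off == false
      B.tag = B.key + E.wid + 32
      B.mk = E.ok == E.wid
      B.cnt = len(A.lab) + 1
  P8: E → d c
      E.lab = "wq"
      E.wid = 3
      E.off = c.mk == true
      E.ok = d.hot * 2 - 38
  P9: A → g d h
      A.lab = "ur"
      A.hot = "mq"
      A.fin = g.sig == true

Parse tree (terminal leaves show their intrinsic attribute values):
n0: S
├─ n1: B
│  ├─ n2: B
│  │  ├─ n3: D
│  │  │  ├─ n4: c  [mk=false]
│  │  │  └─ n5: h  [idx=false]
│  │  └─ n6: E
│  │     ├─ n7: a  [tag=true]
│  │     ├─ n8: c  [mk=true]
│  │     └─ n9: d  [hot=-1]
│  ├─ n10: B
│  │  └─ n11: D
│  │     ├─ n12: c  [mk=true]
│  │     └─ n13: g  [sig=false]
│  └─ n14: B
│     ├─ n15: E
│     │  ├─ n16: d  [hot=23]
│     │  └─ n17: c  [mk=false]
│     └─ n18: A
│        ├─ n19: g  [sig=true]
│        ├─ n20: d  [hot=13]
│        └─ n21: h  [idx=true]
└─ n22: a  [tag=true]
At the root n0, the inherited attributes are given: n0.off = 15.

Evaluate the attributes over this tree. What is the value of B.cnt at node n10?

7

1. n0.off = 15  [given at root]
2. n1.key = 18  [S.off * 3 - 27]
3. n2.key = 15  [15]
4. n3.env = 21  [B.key + 6]
5. n3.fin = -6  [-6]
6. n3.mk = 1  [B.key - 14]
7. n4.mk = false  [terminal]
8. n5.idx = false  [terminal]
9. n3.lim = 3  [(if h.idx then D.mk else D.fin) + 9]
10. n7.tag = true  [terminal]
11. n8.mk = true  [terminal]
12. n9.hot = -1  [terminal]
13. n6.lab = "rw"  ["rw"]
14. n6.wid = -8  [-8]
15. n6.off = false  [not a.tag]
16. n6.ok = -1  [-1]
17. n2.tag = 25  [E.wid * 3 + 49]
18. n2.mk = false  [E.wid > -8]
19. n2.cnt = 8  [E.ok + 9]
20. n10.key = -4  [B₁.cnt * 2 - 20]
21. n11.env = -4  [B.key]
22. n11.fin = -4  [B.key * -1 - 8]
23. n11.mk = -2  [-2]
24. n12.mk = true  [terminal]
25. n13.sig = false  [terminal]
26. n11.lim = 25  [D.fin + 29]
27. n10.tag = 0  [D.lim * 2 - 50]
28. n10.mk = false  [D.lim == B.key]
29. n10.cnt = 7  [D.lim + B.key - 14]
30. n14.key = -8  [B₁.cnt - 16]
31. n16.hot = 23  [terminal]
32. n17.mk = false  [terminal]
33. n15.lab = "wq"  ["wq"]
34. n15.wid = 3  [3]
35. n15.off = false  [c.mk == true]
36. n15.ok = 8  [d.hot * 2 - 38]
37. n18.key = true  [E.off == false]
38. n19.sig = true  [terminal]
39. n20.hot = 13  [terminal]
40. n21.idx = true  [terminal]
41. n18.lab = "ur"  ["ur"]
42. n18.hot = "mq"  ["mq"]
43. n18.fin = true  [g.sig == true]
44. n14.tag = 27  [B.key + E.wid + 32]
45. n14.mk = false  [E.ok == E.wid]
46. n14.cnt = 3  [len(A.lab) + 1]
47. n1.tag = 10  [B₀.key - 8]
48. n1.mk = false  [B₂.mk == true]
49. n1.cnt = 24  [B₃.cnt * -2 + 30]
50. n22.tag = true  [terminal]
51. n0.lim = false  [S.off == B.cnt]
52. n0.tag = "yx"  ["yx"]
53. n0.cnt = false  [B.mk == true]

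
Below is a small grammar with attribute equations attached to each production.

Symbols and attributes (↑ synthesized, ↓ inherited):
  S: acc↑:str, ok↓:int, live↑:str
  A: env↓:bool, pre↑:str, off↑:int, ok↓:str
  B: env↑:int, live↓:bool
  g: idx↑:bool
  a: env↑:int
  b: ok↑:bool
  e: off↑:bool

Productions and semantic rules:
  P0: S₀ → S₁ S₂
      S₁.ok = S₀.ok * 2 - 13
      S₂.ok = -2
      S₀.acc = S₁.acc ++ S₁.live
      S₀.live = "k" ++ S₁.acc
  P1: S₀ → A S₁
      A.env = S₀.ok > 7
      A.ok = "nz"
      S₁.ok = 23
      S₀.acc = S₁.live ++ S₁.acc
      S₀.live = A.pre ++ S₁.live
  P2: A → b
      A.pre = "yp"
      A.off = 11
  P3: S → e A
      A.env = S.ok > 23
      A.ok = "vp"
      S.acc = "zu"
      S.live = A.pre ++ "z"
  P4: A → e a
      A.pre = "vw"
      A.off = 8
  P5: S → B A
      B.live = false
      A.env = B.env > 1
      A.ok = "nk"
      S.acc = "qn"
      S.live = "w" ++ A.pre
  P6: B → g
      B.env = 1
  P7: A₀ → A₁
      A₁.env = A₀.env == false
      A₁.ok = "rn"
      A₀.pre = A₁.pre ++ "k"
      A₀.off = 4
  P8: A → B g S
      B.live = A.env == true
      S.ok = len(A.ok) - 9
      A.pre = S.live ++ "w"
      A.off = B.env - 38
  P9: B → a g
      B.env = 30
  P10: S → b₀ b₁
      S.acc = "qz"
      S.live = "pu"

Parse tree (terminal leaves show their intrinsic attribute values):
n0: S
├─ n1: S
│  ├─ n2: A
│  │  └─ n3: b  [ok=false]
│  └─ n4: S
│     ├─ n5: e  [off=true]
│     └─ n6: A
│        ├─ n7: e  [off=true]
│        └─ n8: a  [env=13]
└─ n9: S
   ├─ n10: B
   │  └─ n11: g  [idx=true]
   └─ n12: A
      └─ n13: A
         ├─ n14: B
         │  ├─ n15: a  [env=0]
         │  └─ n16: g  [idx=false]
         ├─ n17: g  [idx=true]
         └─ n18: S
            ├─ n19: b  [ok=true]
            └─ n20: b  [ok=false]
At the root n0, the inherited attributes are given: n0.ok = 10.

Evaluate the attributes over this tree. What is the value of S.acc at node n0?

1. n0.ok = 10  [given at root]
2. n1.ok = 7  [S₀.ok * 2 - 13]
3. n2.env = false  [S₀.ok > 7]
4. n2.ok = "nz"  ["nz"]
5. n3.ok = false  [terminal]
6. n2.pre = "yp"  ["yp"]
7. n2.off = 11  [11]
8. n4.ok = 23  [23]
9. n5.off = true  [terminal]
10. n6.env = false  [S.ok > 23]
11. n6.ok = "vp"  ["vp"]
12. n7.off = true  [terminal]
13. n8.env = 13  [terminal]
14. n6.pre = "vw"  ["vw"]
15. n6.off = 8  [8]
16. n4.acc = "zu"  ["zu"]
17. n4.live = "vwz"  [A.pre ++ "z"]
18. n1.acc = "vwzzu"  [S₁.live ++ S₁.acc]
19. n1.live = "ypvwz"  [A.pre ++ S₁.live]
20. n9.ok = -2  [-2]
21. n10.live = false  [false]
22. n11.idx = true  [terminal]
23. n10.env = 1  [1]
24. n12.env = false  [B.env > 1]
25. n12.ok = "nk"  ["nk"]
26. n13.env = true  [A₀.env == false]
27. n13.ok = "rn"  ["rn"]
28. n14.live = true  [A.env == true]
29. n15.env = 0  [terminal]
30. n16.idx = false  [terminal]
31. n14.env = 30  [30]
32. n17.idx = true  [terminal]
33. n18.ok = -7  [len(A.ok) - 9]
34. n19.ok = true  [terminal]
35. n20.ok = false  [terminal]
36. n18.acc = "qz"  ["qz"]
37. n18.live = "pu"  ["pu"]
38. n13.pre = "puw"  [S.live ++ "w"]
39. n13.off = -8  [B.env - 38]
40. n12.pre = "puwk"  [A₁.pre ++ "k"]
41. n12.off = 4  [4]
42. n9.acc = "qn"  ["qn"]
43. n9.live = "wpuwk"  ["w" ++ A.pre]
44. n0.acc = "vwzzuypvwz"  [S₁.acc ++ S₁.live]
45. n0.live = "kvwzzu"  ["k" ++ S₁.acc]

"vwzzuypvwz"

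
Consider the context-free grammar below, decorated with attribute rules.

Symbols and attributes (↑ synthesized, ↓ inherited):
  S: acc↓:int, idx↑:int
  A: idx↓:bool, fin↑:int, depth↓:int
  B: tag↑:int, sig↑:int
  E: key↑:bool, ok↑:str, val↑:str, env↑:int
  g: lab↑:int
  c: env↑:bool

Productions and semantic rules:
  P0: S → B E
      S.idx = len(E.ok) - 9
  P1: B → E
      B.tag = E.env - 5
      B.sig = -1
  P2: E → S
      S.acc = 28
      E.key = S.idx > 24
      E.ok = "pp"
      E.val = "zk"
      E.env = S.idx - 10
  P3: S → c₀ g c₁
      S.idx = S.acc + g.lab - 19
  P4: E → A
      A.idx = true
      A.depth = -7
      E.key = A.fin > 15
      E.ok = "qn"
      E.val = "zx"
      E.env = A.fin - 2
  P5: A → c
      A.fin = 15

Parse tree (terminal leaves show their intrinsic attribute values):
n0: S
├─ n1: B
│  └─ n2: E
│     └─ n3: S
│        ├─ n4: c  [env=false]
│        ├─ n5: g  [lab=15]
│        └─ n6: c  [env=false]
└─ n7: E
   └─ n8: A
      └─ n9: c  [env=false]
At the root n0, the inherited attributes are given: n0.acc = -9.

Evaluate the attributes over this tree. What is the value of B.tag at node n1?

1. n0.acc = -9  [given at root]
2. n3.acc = 28  [28]
3. n4.env = false  [terminal]
4. n5.lab = 15  [terminal]
5. n6.env = false  [terminal]
6. n3.idx = 24  [S.acc + g.lab - 19]
7. n2.key = false  [S.idx > 24]
8. n2.ok = "pp"  ["pp"]
9. n2.val = "zk"  ["zk"]
10. n2.env = 14  [S.idx - 10]
11. n1.tag = 9  [E.env - 5]
12. n1.sig = -1  [-1]
13. n8.idx = true  [true]
14. n8.depth = -7  [-7]
15. n9.env = false  [terminal]
16. n8.fin = 15  [15]
17. n7.key = false  [A.fin > 15]
18. n7.ok = "qn"  ["qn"]
19. n7.val = "zx"  ["zx"]
20. n7.env = 13  [A.fin - 2]
21. n0.idx = -7  [len(E.ok) - 9]

9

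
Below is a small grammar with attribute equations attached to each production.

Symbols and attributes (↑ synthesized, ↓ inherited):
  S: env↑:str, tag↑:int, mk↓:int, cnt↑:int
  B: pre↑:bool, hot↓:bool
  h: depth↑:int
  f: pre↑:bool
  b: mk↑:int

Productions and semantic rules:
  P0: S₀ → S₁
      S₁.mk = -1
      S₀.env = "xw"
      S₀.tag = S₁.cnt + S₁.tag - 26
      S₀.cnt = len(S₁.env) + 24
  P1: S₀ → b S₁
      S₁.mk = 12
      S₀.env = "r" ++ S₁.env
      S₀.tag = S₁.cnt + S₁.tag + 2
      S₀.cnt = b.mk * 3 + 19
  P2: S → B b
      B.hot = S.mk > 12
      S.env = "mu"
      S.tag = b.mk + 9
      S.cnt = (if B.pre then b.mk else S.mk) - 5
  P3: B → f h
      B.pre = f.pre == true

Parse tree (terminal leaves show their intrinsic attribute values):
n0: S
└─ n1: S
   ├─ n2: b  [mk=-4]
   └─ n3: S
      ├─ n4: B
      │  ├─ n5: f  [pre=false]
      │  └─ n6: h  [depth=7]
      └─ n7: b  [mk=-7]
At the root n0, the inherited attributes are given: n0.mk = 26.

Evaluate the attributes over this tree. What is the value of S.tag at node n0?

1. n0.mk = 26  [given at root]
2. n1.mk = -1  [-1]
3. n2.mk = -4  [terminal]
4. n3.mk = 12  [12]
5. n4.hot = false  [S.mk > 12]
6. n5.pre = false  [terminal]
7. n6.depth = 7  [terminal]
8. n4.pre = false  [f.pre == true]
9. n7.mk = -7  [terminal]
10. n3.env = "mu"  ["mu"]
11. n3.tag = 2  [b.mk + 9]
12. n3.cnt = 7  [(if B.pre then b.mk else S.mk) - 5]
13. n1.env = "rmu"  ["r" ++ S₁.env]
14. n1.tag = 11  [S₁.cnt + S₁.tag + 2]
15. n1.cnt = 7  [b.mk * 3 + 19]
16. n0.env = "xw"  ["xw"]
17. n0.tag = -8  [S₁.cnt + S₁.tag - 26]
18. n0.cnt = 27  [len(S₁.env) + 24]

-8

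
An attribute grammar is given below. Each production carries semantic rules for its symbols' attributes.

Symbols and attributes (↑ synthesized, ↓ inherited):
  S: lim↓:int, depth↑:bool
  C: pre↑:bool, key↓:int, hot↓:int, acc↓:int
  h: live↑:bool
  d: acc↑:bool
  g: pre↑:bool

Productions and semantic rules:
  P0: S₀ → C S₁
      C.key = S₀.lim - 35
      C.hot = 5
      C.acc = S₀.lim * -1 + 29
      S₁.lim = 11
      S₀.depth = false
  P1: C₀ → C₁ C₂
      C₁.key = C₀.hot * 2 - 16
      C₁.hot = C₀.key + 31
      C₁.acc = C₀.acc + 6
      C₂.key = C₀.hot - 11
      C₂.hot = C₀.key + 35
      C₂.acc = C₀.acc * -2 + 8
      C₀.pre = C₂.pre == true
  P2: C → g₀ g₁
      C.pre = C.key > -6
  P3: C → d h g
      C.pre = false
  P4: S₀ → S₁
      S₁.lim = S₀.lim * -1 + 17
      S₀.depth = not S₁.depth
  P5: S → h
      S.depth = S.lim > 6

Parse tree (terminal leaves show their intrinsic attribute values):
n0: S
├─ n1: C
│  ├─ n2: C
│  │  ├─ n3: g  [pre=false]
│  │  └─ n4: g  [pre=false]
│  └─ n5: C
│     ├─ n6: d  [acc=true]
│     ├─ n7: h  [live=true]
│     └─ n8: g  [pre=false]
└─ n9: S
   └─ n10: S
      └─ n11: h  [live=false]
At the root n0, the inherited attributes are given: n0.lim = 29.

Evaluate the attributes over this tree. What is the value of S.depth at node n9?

1. n0.lim = 29  [given at root]
2. n1.key = -6  [S₀.lim - 35]
3. n1.hot = 5  [5]
4. n1.acc = 0  [S₀.lim * -1 + 29]
5. n2.key = -6  [C₀.hot * 2 - 16]
6. n2.hot = 25  [C₀.key + 31]
7. n2.acc = 6  [C₀.acc + 6]
8. n3.pre = false  [terminal]
9. n4.pre = false  [terminal]
10. n2.pre = false  [C.key > -6]
11. n5.key = -6  [C₀.hot - 11]
12. n5.hot = 29  [C₀.key + 35]
13. n5.acc = 8  [C₀.acc * -2 + 8]
14. n6.acc = true  [terminal]
15. n7.live = true  [terminal]
16. n8.pre = false  [terminal]
17. n5.pre = false  [false]
18. n1.pre = false  [C₂.pre == true]
19. n9.lim = 11  [11]
20. n10.lim = 6  [S₀.lim * -1 + 17]
21. n11.live = false  [terminal]
22. n10.depth = false  [S.lim > 6]
23. n9.depth = true  [not S₁.depth]
24. n0.depth = false  [false]

true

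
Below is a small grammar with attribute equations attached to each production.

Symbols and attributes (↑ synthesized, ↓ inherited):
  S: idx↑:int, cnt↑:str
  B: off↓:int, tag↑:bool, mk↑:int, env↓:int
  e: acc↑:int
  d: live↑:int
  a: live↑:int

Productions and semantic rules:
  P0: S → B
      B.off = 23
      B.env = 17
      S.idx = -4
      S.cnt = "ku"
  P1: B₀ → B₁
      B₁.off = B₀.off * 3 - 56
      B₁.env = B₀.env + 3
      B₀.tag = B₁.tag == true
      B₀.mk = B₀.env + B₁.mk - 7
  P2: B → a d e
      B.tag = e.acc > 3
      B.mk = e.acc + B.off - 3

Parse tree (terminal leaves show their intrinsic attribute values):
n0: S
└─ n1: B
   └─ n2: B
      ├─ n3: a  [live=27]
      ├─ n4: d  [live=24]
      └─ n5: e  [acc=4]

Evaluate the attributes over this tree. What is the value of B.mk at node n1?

1. n1.off = 23  [23]
2. n1.env = 17  [17]
3. n2.off = 13  [B₀.off * 3 - 56]
4. n2.env = 20  [B₀.env + 3]
5. n3.live = 27  [terminal]
6. n4.live = 24  [terminal]
7. n5.acc = 4  [terminal]
8. n2.tag = true  [e.acc > 3]
9. n2.mk = 14  [e.acc + B.off - 3]
10. n1.tag = true  [B₁.tag == true]
11. n1.mk = 24  [B₀.env + B₁.mk - 7]
12. n0.idx = -4  [-4]
13. n0.cnt = "ku"  ["ku"]

24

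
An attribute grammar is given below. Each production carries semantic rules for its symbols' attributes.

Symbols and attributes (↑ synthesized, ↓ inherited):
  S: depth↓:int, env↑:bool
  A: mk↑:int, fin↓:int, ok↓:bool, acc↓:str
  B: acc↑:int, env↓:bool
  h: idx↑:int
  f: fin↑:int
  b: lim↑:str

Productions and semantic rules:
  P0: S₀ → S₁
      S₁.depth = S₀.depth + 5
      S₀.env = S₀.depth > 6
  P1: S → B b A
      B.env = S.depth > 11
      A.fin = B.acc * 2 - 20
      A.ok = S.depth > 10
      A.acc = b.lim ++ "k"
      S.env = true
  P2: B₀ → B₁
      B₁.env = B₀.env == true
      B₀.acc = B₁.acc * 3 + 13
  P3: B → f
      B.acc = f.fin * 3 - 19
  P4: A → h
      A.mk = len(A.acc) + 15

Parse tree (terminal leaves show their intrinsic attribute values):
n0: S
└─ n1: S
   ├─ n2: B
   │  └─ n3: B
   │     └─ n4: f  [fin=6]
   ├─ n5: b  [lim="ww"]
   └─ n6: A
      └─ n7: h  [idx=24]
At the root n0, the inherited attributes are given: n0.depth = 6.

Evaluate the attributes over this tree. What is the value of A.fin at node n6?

0

1. n0.depth = 6  [given at root]
2. n1.depth = 11  [S₀.depth + 5]
3. n2.env = false  [S.depth > 11]
4. n3.env = false  [B₀.env == true]
5. n4.fin = 6  [terminal]
6. n3.acc = -1  [f.fin * 3 - 19]
7. n2.acc = 10  [B₁.acc * 3 + 13]
8. n5.lim = "ww"  [terminal]
9. n6.fin = 0  [B.acc * 2 - 20]
10. n6.ok = true  [S.depth > 10]
11. n6.acc = "wwk"  [b.lim ++ "k"]
12. n7.idx = 24  [terminal]
13. n6.mk = 18  [len(A.acc) + 15]
14. n1.env = true  [true]
15. n0.env = false  [S₀.depth > 6]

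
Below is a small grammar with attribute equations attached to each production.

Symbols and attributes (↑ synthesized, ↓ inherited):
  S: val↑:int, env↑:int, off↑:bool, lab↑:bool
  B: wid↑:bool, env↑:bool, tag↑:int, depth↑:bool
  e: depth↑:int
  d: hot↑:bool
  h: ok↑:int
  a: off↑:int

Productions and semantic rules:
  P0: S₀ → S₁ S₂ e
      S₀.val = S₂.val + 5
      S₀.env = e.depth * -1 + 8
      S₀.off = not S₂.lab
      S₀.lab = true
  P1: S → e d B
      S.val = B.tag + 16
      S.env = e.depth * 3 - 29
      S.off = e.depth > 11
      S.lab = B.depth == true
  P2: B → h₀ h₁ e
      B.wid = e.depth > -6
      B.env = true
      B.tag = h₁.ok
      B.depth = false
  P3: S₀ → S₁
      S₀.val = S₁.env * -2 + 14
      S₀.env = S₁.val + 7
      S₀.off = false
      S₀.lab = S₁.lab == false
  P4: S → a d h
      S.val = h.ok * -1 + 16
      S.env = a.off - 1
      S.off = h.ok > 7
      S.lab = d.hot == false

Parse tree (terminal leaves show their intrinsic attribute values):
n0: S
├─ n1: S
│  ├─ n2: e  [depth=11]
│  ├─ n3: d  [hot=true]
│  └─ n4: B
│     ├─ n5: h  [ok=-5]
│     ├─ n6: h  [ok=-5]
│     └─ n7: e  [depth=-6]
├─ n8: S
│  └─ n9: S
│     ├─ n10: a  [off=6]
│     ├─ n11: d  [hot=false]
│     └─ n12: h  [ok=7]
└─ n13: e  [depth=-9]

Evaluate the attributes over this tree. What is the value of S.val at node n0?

9

1. n2.depth = 11  [terminal]
2. n3.hot = true  [terminal]
3. n5.ok = -5  [terminal]
4. n6.ok = -5  [terminal]
5. n7.depth = -6  [terminal]
6. n4.wid = false  [e.depth > -6]
7. n4.env = true  [true]
8. n4.tag = -5  [h₁.ok]
9. n4.depth = false  [false]
10. n1.val = 11  [B.tag + 16]
11. n1.env = 4  [e.depth * 3 - 29]
12. n1.off = false  [e.depth > 11]
13. n1.lab = false  [B.depth == true]
14. n10.off = 6  [terminal]
15. n11.hot = false  [terminal]
16. n12.ok = 7  [terminal]
17. n9.val = 9  [h.ok * -1 + 16]
18. n9.env = 5  [a.off - 1]
19. n9.off = false  [h.ok > 7]
20. n9.lab = true  [d.hot == false]
21. n8.val = 4  [S₁.env * -2 + 14]
22. n8.env = 16  [S₁.val + 7]
23. n8.off = false  [false]
24. n8.lab = false  [S₁.lab == false]
25. n13.depth = -9  [terminal]
26. n0.val = 9  [S₂.val + 5]
27. n0.env = 17  [e.depth * -1 + 8]
28. n0.off = true  [not S₂.lab]
29. n0.lab = true  [true]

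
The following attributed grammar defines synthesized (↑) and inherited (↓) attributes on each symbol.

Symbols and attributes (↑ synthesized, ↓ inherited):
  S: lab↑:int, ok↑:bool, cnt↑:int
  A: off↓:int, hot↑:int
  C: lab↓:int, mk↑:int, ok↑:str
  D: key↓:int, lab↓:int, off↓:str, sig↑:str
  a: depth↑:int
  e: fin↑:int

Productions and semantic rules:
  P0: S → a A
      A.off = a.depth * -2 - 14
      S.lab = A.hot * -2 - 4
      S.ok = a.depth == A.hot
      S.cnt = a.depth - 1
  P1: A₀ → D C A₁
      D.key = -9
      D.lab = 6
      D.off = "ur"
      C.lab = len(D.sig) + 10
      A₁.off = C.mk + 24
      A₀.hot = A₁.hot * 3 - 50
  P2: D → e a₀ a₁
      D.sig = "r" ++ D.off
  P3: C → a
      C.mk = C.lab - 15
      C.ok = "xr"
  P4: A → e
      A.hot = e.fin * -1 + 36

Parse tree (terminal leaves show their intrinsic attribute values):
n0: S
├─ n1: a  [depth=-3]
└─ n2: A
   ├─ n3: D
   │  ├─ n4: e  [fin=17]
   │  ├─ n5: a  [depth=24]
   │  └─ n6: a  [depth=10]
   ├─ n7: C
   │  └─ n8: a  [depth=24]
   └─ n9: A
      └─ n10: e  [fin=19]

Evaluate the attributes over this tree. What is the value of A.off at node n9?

22

1. n1.depth = -3  [terminal]
2. n2.off = -8  [a.depth * -2 - 14]
3. n3.key = -9  [-9]
4. n3.lab = 6  [6]
5. n3.off = "ur"  ["ur"]
6. n4.fin = 17  [terminal]
7. n5.depth = 24  [terminal]
8. n6.depth = 10  [terminal]
9. n3.sig = "rur"  ["r" ++ D.off]
10. n7.lab = 13  [len(D.sig) + 10]
11. n8.depth = 24  [terminal]
12. n7.mk = -2  [C.lab - 15]
13. n7.ok = "xr"  ["xr"]
14. n9.off = 22  [C.mk + 24]
15. n10.fin = 19  [terminal]
16. n9.hot = 17  [e.fin * -1 + 36]
17. n2.hot = 1  [A₁.hot * 3 - 50]
18. n0.lab = -6  [A.hot * -2 - 4]
19. n0.ok = false  [a.depth == A.hot]
20. n0.cnt = -4  [a.depth - 1]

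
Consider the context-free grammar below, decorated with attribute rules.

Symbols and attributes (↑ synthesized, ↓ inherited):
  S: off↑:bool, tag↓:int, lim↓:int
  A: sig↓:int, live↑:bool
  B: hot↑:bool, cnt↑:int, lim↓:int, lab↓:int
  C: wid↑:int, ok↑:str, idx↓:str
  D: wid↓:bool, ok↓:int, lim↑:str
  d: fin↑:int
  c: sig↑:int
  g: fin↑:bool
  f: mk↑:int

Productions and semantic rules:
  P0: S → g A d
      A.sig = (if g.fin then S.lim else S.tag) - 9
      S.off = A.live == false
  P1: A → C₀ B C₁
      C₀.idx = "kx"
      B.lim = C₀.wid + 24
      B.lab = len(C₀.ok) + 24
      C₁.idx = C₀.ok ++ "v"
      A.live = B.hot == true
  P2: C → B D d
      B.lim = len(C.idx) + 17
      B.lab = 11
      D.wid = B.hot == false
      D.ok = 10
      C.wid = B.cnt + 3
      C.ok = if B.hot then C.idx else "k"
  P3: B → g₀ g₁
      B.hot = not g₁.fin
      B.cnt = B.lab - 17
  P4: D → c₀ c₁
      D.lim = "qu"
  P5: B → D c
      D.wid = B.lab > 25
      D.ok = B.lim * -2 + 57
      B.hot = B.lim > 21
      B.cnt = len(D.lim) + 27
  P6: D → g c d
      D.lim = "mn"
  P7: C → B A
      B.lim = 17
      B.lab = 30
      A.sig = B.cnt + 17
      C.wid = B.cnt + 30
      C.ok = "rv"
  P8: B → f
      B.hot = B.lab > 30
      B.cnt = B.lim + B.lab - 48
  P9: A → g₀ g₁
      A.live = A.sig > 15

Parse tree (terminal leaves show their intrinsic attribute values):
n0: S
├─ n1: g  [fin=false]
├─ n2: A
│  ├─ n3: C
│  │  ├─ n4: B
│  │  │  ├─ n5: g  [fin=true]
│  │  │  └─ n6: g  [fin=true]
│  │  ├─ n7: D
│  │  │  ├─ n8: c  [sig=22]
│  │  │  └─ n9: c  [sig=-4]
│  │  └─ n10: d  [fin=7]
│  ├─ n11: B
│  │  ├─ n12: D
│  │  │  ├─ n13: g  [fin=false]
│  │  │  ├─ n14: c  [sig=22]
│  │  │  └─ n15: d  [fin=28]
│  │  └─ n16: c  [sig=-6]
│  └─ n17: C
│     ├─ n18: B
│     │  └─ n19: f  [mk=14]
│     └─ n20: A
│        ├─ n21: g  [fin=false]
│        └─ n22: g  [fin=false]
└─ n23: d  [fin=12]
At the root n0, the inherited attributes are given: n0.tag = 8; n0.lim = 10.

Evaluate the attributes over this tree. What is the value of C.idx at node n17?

"kv"

1. n0.tag = 8  [given at root]
2. n0.lim = 10  [given at root]
3. n1.fin = false  [terminal]
4. n2.sig = -1  [(if g.fin then S.lim else S.tag) - 9]
5. n3.idx = "kx"  ["kx"]
6. n4.lim = 19  [len(C.idx) + 17]
7. n4.lab = 11  [11]
8. n5.fin = true  [terminal]
9. n6.fin = true  [terminal]
10. n4.hot = false  [not g₁.fin]
11. n4.cnt = -6  [B.lab - 17]
12. n7.wid = true  [B.hot == false]
13. n7.ok = 10  [10]
14. n8.sig = 22  [terminal]
15. n9.sig = -4  [terminal]
16. n7.lim = "qu"  ["qu"]
17. n10.fin = 7  [terminal]
18. n3.wid = -3  [B.cnt + 3]
19. n3.ok = "k"  [if B.hot then C.idx else "k"]
20. n11.lim = 21  [C₀.wid + 24]
21. n11.lab = 25  [len(C₀.ok) + 24]
22. n12.wid = false  [B.lab > 25]
23. n12.ok = 15  [B.lim * -2 + 57]
24. n13.fin = false  [terminal]
25. n14.sig = 22  [terminal]
26. n15.fin = 28  [terminal]
27. n12.lim = "mn"  ["mn"]
28. n16.sig = -6  [terminal]
29. n11.hot = false  [B.lim > 21]
30. n11.cnt = 29  [len(D.lim) + 27]
31. n17.idx = "kv"  [C₀.ok ++ "v"]
32. n18.lim = 17  [17]
33. n18.lab = 30  [30]
34. n19.mk = 14  [terminal]
35. n18.hot = false  [B.lab > 30]
36. n18.cnt = -1  [B.lim + B.lab - 48]
37. n20.sig = 16  [B.cnt + 17]
38. n21.fin = false  [terminal]
39. n22.fin = false  [terminal]
40. n20.live = true  [A.sig > 15]
41. n17.wid = 29  [B.cnt + 30]
42. n17.ok = "rv"  ["rv"]
43. n2.live = false  [B.hot == true]
44. n23.fin = 12  [terminal]
45. n0.off = true  [A.live == false]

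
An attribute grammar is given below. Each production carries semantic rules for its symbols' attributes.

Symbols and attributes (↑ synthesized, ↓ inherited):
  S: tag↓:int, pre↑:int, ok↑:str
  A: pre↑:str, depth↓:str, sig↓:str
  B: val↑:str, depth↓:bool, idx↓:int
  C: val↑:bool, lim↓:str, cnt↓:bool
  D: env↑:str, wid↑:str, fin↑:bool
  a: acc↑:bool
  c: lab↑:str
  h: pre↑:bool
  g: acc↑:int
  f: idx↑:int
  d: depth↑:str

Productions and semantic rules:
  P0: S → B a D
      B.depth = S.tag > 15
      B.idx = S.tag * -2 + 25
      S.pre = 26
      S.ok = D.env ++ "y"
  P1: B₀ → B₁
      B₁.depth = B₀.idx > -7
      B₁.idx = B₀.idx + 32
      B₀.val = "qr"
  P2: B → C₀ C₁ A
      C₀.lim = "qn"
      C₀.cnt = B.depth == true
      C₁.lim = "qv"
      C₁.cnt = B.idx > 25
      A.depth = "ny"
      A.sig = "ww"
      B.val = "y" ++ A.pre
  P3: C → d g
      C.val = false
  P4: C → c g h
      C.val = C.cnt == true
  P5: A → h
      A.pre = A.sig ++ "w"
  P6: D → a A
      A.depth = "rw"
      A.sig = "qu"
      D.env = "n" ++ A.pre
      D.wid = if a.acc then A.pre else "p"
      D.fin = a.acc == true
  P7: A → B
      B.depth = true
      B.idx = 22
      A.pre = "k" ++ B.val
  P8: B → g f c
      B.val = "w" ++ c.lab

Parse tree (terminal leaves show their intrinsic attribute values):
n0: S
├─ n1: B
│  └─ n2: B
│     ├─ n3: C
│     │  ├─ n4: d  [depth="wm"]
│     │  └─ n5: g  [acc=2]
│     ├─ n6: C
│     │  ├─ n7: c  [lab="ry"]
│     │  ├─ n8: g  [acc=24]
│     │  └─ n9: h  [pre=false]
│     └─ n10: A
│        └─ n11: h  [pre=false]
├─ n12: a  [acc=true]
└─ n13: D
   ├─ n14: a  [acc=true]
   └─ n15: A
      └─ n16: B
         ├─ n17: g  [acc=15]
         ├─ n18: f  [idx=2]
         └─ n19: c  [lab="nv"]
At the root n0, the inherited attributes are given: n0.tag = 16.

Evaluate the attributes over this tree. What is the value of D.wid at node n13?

"kwnv"

1. n0.tag = 16  [given at root]
2. n1.depth = true  [S.tag > 15]
3. n1.idx = -7  [S.tag * -2 + 25]
4. n2.depth = false  [B₀.idx > -7]
5. n2.idx = 25  [B₀.idx + 32]
6. n3.lim = "qn"  ["qn"]
7. n3.cnt = false  [B.depth == true]
8. n4.depth = "wm"  [terminal]
9. n5.acc = 2  [terminal]
10. n3.val = false  [false]
11. n6.lim = "qv"  ["qv"]
12. n6.cnt = false  [B.idx > 25]
13. n7.lab = "ry"  [terminal]
14. n8.acc = 24  [terminal]
15. n9.pre = false  [terminal]
16. n6.val = false  [C.cnt == true]
17. n10.depth = "ny"  ["ny"]
18. n10.sig = "ww"  ["ww"]
19. n11.pre = false  [terminal]
20. n10.pre = "www"  [A.sig ++ "w"]
21. n2.val = "ywww"  ["y" ++ A.pre]
22. n1.val = "qr"  ["qr"]
23. n12.acc = true  [terminal]
24. n14.acc = true  [terminal]
25. n15.depth = "rw"  ["rw"]
26. n15.sig = "qu"  ["qu"]
27. n16.depth = true  [true]
28. n16.idx = 22  [22]
29. n17.acc = 15  [terminal]
30. n18.idx = 2  [terminal]
31. n19.lab = "nv"  [terminal]
32. n16.val = "wnv"  ["w" ++ c.lab]
33. n15.pre = "kwnv"  ["k" ++ B.val]
34. n13.env = "nkwnv"  ["n" ++ A.pre]
35. n13.wid = "kwnv"  [if a.acc then A.pre else "p"]
36. n13.fin = true  [a.acc == true]
37. n0.pre = 26  [26]
38. n0.ok = "nkwnvy"  [D.env ++ "y"]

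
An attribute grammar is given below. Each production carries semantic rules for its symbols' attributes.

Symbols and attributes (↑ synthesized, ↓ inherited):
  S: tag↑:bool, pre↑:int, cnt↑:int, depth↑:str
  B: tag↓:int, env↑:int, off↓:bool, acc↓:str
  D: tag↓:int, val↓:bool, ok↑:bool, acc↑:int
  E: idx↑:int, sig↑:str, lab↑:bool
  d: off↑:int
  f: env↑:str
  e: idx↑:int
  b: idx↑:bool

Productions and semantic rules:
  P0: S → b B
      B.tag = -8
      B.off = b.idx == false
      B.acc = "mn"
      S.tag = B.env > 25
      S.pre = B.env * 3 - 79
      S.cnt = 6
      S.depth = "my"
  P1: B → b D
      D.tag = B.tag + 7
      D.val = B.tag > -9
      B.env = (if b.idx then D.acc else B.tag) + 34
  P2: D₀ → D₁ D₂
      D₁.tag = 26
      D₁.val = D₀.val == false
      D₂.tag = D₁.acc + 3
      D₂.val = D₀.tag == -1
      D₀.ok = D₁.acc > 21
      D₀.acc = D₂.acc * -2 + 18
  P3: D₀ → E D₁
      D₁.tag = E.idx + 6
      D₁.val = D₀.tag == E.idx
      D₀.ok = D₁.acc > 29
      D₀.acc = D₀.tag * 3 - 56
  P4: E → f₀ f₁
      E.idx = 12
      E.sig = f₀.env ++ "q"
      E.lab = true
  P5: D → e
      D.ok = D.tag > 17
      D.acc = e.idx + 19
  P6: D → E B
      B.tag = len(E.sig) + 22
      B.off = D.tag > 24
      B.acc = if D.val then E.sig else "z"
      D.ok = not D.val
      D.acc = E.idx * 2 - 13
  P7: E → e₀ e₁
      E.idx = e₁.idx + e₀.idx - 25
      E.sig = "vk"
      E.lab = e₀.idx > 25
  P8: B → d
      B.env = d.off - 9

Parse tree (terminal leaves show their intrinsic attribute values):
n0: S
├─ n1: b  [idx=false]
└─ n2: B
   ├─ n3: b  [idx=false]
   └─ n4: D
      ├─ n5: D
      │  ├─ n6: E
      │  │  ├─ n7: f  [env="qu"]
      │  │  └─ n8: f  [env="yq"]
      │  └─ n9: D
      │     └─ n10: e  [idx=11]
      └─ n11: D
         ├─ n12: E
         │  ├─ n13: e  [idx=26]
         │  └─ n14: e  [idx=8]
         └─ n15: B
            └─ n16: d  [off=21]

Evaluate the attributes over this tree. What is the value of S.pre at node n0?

1. n1.idx = false  [terminal]
2. n2.tag = -8  [-8]
3. n2.off = true  [b.idx == false]
4. n2.acc = "mn"  ["mn"]
5. n3.idx = false  [terminal]
6. n4.tag = -1  [B.tag + 7]
7. n4.val = true  [B.tag > -9]
8. n5.tag = 26  [26]
9. n5.val = false  [D₀.val == false]
10. n7.env = "qu"  [terminal]
11. n8.env = "yq"  [terminal]
12. n6.idx = 12  [12]
13. n6.sig = "quq"  [f₀.env ++ "q"]
14. n6.lab = true  [true]
15. n9.tag = 18  [E.idx + 6]
16. n9.val = false  [D₀.tag == E.idx]
17. n10.idx = 11  [terminal]
18. n9.ok = true  [D.tag > 17]
19. n9.acc = 30  [e.idx + 19]
20. n5.ok = true  [D₁.acc > 29]
21. n5.acc = 22  [D₀.tag * 3 - 56]
22. n11.tag = 25  [D₁.acc + 3]
23. n11.val = true  [D₀.tag == -1]
24. n13.idx = 26  [terminal]
25. n14.idx = 8  [terminal]
26. n12.idx = 9  [e₁.idx + e₀.idx - 25]
27. n12.sig = "vk"  ["vk"]
28. n12.lab = true  [e₀.idx > 25]
29. n15.tag = 24  [len(E.sig) + 22]
30. n15.off = true  [D.tag > 24]
31. n15.acc = "vk"  [if D.val then E.sig else "z"]
32. n16.off = 21  [terminal]
33. n15.env = 12  [d.off - 9]
34. n11.ok = false  [not D.val]
35. n11.acc = 5  [E.idx * 2 - 13]
36. n4.ok = true  [D₁.acc > 21]
37. n4.acc = 8  [D₂.acc * -2 + 18]
38. n2.env = 26  [(if b.idx then D.acc else B.tag) + 34]
39. n0.tag = true  [B.env > 25]
40. n0.pre = -1  [B.env * 3 - 79]
41. n0.cnt = 6  [6]
42. n0.depth = "my"  ["my"]

-1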